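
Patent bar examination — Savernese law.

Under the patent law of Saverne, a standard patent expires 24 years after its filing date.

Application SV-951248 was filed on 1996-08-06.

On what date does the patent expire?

2020-08-06

Filing date + 24 years → 6 August 2020.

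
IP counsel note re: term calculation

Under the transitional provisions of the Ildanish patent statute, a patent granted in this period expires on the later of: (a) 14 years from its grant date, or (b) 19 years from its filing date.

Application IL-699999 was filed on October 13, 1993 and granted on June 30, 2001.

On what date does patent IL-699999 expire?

2015-06-30

(a) grant + 14 years → 30 June 2015.
(b) filing + 19 years → 13 October 2012.
Later of the two: 30 June 2015.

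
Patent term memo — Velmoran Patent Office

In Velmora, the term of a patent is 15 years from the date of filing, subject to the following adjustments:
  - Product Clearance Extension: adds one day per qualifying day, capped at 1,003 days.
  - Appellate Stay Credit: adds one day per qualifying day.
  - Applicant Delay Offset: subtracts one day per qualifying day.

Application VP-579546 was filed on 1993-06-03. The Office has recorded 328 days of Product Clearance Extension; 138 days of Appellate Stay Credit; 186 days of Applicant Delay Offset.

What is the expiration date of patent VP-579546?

2009-03-10

Base term: filing date + 15 years → 3 June 2008.
Product Clearance Extension: 328 days (within the 1003-day cap) → +328 days → 27 April 2009.
Appellate Stay Credit: +138 days → 12 September 2009.
Applicant Delay Offset: −186 days → 10 March 2009.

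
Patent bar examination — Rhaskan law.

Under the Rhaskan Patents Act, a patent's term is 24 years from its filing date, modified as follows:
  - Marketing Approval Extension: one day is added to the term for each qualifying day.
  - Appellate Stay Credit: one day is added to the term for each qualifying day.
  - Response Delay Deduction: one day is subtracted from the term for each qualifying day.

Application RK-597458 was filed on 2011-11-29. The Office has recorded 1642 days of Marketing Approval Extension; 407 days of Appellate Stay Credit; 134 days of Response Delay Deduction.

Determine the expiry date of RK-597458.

February 25, 2041

Base term: filing date + 24 years → 29 November 2035.
Marketing Approval Extension: +1642 days → 28 May 2040.
Appellate Stay Credit: +407 days → 9 July 2041.
Response Delay Deduction: −134 days → 25 February 2041.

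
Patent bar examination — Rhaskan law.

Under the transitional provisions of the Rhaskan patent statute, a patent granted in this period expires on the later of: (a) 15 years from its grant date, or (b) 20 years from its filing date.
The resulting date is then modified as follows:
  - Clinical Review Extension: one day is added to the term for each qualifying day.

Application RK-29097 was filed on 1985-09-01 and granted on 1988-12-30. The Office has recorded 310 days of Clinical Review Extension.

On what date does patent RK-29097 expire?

(a) grant + 15 years → 30 December 2003.
(b) filing + 20 years → 1 September 2005.
Later of the two: 1 September 2005.
Clinical Review Extension: +310 days → 8 July 2006.

2006-07-08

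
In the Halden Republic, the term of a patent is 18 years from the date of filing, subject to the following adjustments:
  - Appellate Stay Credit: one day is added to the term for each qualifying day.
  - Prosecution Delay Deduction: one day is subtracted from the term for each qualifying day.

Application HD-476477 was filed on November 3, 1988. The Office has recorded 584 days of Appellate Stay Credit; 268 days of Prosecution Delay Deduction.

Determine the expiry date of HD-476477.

September 15, 2007

Base term: filing date + 18 years → 3 November 2006.
Appellate Stay Credit: +584 days → 9 June 2008.
Prosecution Delay Deduction: −268 days → 15 September 2007.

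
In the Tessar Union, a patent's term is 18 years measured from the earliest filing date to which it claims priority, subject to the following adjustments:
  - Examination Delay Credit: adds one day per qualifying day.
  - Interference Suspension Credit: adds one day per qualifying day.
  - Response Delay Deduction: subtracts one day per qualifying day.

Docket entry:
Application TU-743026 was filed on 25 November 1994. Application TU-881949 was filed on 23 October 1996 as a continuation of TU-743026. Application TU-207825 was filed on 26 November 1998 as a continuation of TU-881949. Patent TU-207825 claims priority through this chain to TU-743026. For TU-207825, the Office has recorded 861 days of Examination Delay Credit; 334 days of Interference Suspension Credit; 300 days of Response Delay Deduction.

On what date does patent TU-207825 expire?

2015-05-09

Earliest priority filing: 25 November 1994.
Base term: 25 November 1994 + 18 years → 25 November 2012.
Examination Delay Credit: +861 days → 5 April 2015.
Interference Suspension Credit: +334 days → 4 March 2016.
Response Delay Deduction: −300 days → 9 May 2015.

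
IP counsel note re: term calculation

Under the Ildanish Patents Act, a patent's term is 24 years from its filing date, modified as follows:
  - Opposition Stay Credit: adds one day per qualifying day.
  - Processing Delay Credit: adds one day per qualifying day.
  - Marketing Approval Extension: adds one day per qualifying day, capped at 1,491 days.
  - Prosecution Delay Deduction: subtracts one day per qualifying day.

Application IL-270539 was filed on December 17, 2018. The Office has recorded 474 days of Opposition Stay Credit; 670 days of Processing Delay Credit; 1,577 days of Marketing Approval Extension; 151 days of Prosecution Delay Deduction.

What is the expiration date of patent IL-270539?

2049-10-05

Base term: filing date + 24 years → 17 December 2042.
Opposition Stay Credit: +474 days → 4 April 2044.
Processing Delay Credit: +670 days → 3 February 2046.
Marketing Approval Extension: 1577 days claimed exceeds the 1491-day cap, so +1491 days → 5 March 2050.
Prosecution Delay Deduction: −151 days → 5 October 2049.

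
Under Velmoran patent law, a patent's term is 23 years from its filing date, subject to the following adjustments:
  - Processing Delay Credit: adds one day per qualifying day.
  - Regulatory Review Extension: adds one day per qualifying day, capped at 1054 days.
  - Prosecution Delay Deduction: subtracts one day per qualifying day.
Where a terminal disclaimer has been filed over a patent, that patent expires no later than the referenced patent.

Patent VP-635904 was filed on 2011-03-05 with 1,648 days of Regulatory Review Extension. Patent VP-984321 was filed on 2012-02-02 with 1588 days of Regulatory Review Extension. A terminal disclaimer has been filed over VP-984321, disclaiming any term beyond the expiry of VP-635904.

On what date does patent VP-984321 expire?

2037-01-22

Natural term of VP-984321:
  Base: filing + 23 years → 2 February 2035.
  Regulatory Review Extension: 1588 days claimed exceeds the 1054-day cap, so +1054 days → 22 December 2037.
Expiry of referenced patent VP-635904:
  Base: filing + 23 years → 5 March 2034.
  Regulatory Review Extension: 1648 days claimed exceeds the 1054-day cap, so +1054 days → 22 January 2037.
Terminal disclaimer: VP-984321 expires on the earlier of 22 December 2037 and 22 January 2037.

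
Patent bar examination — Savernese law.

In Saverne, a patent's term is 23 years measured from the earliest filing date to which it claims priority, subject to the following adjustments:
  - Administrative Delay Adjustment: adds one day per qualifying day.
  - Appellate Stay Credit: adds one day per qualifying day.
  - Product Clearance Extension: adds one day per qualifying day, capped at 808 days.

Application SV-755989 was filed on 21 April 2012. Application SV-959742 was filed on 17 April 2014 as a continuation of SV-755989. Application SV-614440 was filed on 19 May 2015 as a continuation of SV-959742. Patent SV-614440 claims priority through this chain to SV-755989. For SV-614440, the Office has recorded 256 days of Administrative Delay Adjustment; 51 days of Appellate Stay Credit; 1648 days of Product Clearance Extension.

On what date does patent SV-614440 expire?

May 10, 2038

Earliest priority filing: 21 April 2012.
Base term: 21 April 2012 + 23 years → 21 April 2035.
Administrative Delay Adjustment: +256 days → 2 January 2036.
Appellate Stay Credit: +51 days → 22 February 2036.
Product Clearance Extension: 1648 days claimed exceeds the 808-day cap, so +808 days → 10 May 2038.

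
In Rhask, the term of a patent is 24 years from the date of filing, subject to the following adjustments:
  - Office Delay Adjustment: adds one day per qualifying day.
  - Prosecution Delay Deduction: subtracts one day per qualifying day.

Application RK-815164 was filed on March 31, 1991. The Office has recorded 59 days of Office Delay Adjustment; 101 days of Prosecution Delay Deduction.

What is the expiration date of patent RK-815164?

Base term: filing date + 24 years → 31 March 2015.
Office Delay Adjustment: +59 days → 29 May 2015.
Prosecution Delay Deduction: −101 days → 17 February 2015.

February 17, 2015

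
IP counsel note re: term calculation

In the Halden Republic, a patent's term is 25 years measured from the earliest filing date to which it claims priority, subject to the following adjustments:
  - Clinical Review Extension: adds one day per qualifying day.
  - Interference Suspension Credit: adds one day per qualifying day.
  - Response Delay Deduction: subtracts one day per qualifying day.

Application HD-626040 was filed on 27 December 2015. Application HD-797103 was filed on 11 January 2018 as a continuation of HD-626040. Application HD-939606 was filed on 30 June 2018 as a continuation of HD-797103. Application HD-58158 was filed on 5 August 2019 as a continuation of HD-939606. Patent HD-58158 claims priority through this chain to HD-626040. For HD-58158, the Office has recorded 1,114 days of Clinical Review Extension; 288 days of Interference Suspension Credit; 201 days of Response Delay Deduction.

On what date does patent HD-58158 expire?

Earliest priority filing: 27 December 2015.
Base term: 27 December 2015 + 25 years → 27 December 2040.
Clinical Review Extension: +1114 days → 15 January 2044.
Interference Suspension Credit: +288 days → 29 October 2044.
Response Delay Deduction: −201 days → 11 April 2044.

April 11, 2044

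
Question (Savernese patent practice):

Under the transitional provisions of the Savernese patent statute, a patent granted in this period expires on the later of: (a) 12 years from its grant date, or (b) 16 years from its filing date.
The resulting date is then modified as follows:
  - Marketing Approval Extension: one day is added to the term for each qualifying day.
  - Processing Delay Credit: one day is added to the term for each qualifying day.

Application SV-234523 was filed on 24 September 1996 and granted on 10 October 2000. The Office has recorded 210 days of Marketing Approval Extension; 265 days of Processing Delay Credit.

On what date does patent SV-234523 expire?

(a) grant + 12 years → 10 October 2012.
(b) filing + 16 years → 24 September 2012.
Later of the two: 10 October 2012.
Marketing Approval Extension: +210 days → 8 May 2013.
Processing Delay Credit: +265 days → 28 January 2014.

January 28, 2014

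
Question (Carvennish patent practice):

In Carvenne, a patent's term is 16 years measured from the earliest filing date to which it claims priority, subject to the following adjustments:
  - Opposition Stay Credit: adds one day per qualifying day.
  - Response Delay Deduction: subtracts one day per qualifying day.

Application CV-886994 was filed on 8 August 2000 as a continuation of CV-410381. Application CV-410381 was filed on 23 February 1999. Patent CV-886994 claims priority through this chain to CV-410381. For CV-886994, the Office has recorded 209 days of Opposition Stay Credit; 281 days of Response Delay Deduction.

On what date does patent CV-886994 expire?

Earliest priority filing: 23 February 1999.
Base term: 23 February 1999 + 16 years → 23 February 2015.
Opposition Stay Credit: +209 days → 20 September 2015.
Response Delay Deduction: −281 days → 13 December 2014.

2014-12-13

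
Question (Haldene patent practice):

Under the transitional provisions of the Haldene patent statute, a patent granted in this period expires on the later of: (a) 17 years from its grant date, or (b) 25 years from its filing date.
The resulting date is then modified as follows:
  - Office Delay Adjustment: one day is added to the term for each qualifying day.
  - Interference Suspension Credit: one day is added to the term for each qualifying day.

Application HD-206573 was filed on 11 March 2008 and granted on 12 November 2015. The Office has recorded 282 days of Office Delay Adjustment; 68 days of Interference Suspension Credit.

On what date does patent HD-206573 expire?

(a) grant + 17 years → 12 November 2032.
(b) filing + 25 years → 11 March 2033.
Later of the two: 11 March 2033.
Office Delay Adjustment: +282 days → 18 December 2033.
Interference Suspension Credit: +68 days → 24 February 2034.

2034-02-24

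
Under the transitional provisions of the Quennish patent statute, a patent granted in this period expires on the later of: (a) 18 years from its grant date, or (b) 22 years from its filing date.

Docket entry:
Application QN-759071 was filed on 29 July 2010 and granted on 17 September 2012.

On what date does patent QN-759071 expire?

(a) grant + 18 years → 17 September 2030.
(b) filing + 22 years → 29 July 2032.
Later of the two: 29 July 2032.

2032-07-29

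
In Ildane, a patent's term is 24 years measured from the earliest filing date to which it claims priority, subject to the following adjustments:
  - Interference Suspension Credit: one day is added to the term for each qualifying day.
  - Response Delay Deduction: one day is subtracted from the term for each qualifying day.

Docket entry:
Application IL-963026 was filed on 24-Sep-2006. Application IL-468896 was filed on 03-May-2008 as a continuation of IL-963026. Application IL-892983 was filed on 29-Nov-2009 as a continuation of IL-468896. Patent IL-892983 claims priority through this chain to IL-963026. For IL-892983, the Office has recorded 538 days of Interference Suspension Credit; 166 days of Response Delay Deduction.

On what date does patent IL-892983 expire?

Earliest priority filing: 24 September 2006.
Base term: 24 September 2006 + 24 years → 24 September 2030.
Interference Suspension Credit: +538 days → 15 March 2032.
Response Delay Deduction: −166 days → 1 October 2031.

2031-10-01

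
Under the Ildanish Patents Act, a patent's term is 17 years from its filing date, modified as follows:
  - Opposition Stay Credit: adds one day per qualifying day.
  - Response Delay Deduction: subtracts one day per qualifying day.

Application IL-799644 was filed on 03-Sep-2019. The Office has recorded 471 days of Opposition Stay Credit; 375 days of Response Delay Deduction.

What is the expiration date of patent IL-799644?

December 8, 2036

Base term: filing date + 17 years → 3 September 2036.
Opposition Stay Credit: +471 days → 18 December 2037.
Response Delay Deduction: −375 days → 8 December 2036.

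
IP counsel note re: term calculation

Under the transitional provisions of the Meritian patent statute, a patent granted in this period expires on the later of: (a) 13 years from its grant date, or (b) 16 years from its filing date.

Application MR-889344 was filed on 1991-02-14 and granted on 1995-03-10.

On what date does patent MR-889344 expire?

2008-03-10

(a) grant + 13 years → 10 March 2008.
(b) filing + 16 years → 14 February 2007.
Later of the two: 10 March 2008.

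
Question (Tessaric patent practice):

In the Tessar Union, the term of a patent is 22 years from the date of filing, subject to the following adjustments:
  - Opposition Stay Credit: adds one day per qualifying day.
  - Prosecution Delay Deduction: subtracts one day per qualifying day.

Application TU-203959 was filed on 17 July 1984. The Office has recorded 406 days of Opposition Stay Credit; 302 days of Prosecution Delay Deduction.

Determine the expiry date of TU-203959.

Base term: filing date + 22 years → 17 July 2006.
Opposition Stay Credit: +406 days → 27 August 2007.
Prosecution Delay Deduction: −302 days → 29 October 2006.

October 29, 2006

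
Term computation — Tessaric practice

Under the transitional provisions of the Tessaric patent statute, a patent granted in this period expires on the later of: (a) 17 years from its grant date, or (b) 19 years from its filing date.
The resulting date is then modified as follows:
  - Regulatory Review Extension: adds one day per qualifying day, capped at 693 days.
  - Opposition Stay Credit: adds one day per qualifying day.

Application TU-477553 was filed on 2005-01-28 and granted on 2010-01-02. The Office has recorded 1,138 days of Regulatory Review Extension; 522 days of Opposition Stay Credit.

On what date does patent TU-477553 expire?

(a) grant + 17 years → 2 January 2027.
(b) filing + 19 years → 28 January 2024.
Later of the two: 2 January 2027.
Regulatory Review Extension: 1138 days claimed exceeds the 693-day cap, so +693 days → 25 November 2028.
Opposition Stay Credit: +522 days → 1 May 2030.

May 1, 2030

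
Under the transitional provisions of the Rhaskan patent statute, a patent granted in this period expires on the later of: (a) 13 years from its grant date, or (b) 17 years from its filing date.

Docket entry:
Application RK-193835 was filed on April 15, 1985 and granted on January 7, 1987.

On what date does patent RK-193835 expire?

(a) grant + 13 years → 7 January 2000.
(b) filing + 17 years → 15 April 2002.
Later of the two: 15 April 2002.

April 15, 2002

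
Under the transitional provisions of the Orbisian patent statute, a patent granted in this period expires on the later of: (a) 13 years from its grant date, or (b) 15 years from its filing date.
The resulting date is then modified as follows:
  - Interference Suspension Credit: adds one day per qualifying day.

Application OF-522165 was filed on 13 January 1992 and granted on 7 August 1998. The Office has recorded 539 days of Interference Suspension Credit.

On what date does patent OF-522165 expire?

2013-01-27

(a) grant + 13 years → 7 August 2011.
(b) filing + 15 years → 13 January 2007.
Later of the two: 7 August 2011.
Interference Suspension Credit: +539 days → 27 January 2013.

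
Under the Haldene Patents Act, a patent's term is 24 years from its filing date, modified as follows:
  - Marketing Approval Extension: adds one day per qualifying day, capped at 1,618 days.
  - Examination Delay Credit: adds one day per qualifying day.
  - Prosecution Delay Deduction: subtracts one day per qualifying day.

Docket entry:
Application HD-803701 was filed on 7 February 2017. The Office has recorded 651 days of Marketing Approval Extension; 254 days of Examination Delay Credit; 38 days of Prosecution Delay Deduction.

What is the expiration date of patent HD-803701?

Base term: filing date + 24 years → 7 February 2041.
Marketing Approval Extension: 651 days (within the 1618-day cap) → +651 days → 20 November 2042.
Examination Delay Credit: +254 days → 1 August 2043.
Prosecution Delay Deduction: −38 days → 24 June 2043.

2043-06-24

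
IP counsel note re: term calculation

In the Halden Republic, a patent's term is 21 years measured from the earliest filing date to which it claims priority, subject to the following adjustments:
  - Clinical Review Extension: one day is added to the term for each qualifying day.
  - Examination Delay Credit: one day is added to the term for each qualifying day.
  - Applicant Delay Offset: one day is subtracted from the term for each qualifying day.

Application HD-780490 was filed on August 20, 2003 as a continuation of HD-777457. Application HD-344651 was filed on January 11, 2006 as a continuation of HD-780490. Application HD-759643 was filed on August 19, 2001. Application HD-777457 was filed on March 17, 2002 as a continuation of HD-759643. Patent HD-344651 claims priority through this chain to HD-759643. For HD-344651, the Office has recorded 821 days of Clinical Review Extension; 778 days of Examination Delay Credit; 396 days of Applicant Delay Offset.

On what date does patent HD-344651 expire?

December 4, 2025

Earliest priority filing: 19 August 2001.
Base term: 19 August 2001 + 21 years → 19 August 2022.
Clinical Review Extension: +821 days → 17 November 2024.
Examination Delay Credit: +778 days → 4 January 2027.
Applicant Delay Offset: −396 days → 4 December 2025.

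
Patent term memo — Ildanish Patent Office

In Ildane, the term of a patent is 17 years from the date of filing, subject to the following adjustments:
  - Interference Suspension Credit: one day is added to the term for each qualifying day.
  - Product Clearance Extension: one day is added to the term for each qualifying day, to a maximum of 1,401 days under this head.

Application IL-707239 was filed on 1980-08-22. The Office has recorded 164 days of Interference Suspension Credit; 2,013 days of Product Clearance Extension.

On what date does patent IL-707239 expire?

December 4, 2001

Base term: filing date + 17 years → 22 August 1997.
Interference Suspension Credit: +164 days → 2 February 1998.
Product Clearance Extension: 2013 days claimed exceeds the 1401-day cap, so +1401 days → 4 December 2001.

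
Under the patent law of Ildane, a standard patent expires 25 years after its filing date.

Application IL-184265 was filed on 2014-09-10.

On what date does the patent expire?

2039-09-10

Filing date + 25 years → 10 September 2039.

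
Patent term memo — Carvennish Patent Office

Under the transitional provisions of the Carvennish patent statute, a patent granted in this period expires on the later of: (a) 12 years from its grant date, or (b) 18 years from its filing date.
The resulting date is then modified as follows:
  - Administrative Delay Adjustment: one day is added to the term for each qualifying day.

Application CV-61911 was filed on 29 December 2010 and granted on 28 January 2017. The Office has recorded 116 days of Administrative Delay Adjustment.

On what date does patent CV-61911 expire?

(a) grant + 12 years → 28 January 2029.
(b) filing + 18 years → 29 December 2028.
Later of the two: 28 January 2029.
Administrative Delay Adjustment: +116 days → 24 May 2029.

May 24, 2029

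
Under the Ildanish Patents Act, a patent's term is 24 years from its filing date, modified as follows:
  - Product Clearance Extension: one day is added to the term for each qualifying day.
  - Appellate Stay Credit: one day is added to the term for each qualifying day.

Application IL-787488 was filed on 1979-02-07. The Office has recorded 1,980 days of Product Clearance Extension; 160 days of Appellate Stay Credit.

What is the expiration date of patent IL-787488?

December 17, 2008

Base term: filing date + 24 years → 7 February 2003.
Product Clearance Extension: +1980 days → 10 July 2008.
Appellate Stay Credit: +160 days → 17 December 2008.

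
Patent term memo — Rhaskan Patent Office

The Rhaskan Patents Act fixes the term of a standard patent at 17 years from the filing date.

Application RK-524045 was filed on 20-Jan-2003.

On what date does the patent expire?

Filing date + 17 years → 20 January 2020.

January 20, 2020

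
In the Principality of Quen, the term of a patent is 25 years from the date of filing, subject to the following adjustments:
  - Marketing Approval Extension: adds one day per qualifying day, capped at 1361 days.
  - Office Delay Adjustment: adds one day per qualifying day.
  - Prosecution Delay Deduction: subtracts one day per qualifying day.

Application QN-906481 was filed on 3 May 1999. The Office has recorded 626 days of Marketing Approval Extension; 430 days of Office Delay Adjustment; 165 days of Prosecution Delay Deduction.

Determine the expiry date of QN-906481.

Base term: filing date + 25 years → 3 May 2024.
Marketing Approval Extension: 626 days (within the 1361-day cap) → +626 days → 19 January 2026.
Office Delay Adjustment: +430 days → 25 March 2027.
Prosecution Delay Deduction: −165 days → 11 October 2026.

2026-10-11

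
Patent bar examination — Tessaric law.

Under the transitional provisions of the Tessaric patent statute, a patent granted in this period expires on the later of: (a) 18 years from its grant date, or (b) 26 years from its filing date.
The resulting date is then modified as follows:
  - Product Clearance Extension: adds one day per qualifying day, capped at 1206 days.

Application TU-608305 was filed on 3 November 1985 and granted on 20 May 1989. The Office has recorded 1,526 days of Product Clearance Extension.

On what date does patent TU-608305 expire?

2015-02-21

(a) grant + 18 years → 20 May 2007.
(b) filing + 26 years → 3 November 2011.
Later of the two: 3 November 2011.
Product Clearance Extension: 1526 days claimed exceeds the 1206-day cap, so +1206 days → 21 February 2015.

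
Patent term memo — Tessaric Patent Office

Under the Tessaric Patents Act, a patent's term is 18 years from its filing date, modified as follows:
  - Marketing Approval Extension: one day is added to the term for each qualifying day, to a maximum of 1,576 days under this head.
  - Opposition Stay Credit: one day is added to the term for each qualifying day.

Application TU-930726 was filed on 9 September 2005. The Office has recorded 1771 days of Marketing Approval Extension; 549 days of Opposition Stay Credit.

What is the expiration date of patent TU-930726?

Base term: filing date + 18 years → 9 September 2023.
Marketing Approval Extension: 1771 days claimed exceeds the 1576-day cap, so +1576 days → 2 January 2028.
Opposition Stay Credit: +549 days → 4 July 2029.

July 4, 2029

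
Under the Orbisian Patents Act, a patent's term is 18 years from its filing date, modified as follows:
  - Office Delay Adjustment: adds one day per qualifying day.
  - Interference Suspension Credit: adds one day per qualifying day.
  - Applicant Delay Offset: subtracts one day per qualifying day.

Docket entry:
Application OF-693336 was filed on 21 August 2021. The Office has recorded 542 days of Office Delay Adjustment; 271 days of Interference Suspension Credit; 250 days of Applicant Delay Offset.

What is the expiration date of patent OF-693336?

Base term: filing date + 18 years → 21 August 2039.
Office Delay Adjustment: +542 days → 13 February 2041.
Interference Suspension Credit: +271 days → 11 November 2041.
Applicant Delay Offset: −250 days → 6 March 2041.

March 6, 2041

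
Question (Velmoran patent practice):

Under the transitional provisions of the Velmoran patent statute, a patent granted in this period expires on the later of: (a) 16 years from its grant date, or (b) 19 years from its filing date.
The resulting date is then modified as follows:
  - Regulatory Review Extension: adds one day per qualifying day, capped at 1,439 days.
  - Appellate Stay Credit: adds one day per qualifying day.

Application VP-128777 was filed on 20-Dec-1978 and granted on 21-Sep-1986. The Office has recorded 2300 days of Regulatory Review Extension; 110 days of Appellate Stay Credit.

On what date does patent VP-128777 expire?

2006-12-18

(a) grant + 16 years → 21 September 2002.
(b) filing + 19 years → 20 December 1997.
Later of the two: 21 September 2002.
Regulatory Review Extension: 2300 days claimed exceeds the 1439-day cap, so +1439 days → 30 August 2006.
Appellate Stay Credit: +110 days → 18 December 2006.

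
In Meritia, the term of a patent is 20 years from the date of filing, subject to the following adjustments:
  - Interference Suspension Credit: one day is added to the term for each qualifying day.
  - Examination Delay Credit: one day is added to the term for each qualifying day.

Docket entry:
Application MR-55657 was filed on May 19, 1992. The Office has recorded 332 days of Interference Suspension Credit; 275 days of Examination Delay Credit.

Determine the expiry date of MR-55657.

January 16, 2014

Base term: filing date + 20 years → 19 May 2012.
Interference Suspension Credit: +332 days → 16 April 2013.
Examination Delay Credit: +275 days → 16 January 2014.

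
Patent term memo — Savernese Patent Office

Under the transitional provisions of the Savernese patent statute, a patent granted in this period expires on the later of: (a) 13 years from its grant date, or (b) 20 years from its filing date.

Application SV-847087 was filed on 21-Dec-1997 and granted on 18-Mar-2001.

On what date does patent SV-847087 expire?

(a) grant + 13 years → 18 March 2014.
(b) filing + 20 years → 21 December 2017.
Later of the two: 21 December 2017.

December 21, 2017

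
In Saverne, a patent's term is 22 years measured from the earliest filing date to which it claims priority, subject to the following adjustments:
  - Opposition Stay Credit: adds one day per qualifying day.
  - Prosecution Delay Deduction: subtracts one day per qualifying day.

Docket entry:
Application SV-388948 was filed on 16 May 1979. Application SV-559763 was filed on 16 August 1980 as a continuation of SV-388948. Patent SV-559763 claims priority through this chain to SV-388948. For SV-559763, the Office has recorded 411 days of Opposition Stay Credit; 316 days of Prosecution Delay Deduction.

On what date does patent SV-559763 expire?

Earliest priority filing: 16 May 1979.
Base term: 16 May 1979 + 22 years → 16 May 2001.
Opposition Stay Credit: +411 days → 1 July 2002.
Prosecution Delay Deduction: −316 days → 19 August 2001.

2001-08-19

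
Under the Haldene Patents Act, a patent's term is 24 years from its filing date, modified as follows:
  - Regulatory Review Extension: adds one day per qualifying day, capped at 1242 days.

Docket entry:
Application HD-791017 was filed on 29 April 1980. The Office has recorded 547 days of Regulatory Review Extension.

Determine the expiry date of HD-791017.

2005-10-28

Base term: filing date + 24 years → 29 April 2004.
Regulatory Review Extension: 547 days (within the 1242-day cap) → +547 days → 28 October 2005.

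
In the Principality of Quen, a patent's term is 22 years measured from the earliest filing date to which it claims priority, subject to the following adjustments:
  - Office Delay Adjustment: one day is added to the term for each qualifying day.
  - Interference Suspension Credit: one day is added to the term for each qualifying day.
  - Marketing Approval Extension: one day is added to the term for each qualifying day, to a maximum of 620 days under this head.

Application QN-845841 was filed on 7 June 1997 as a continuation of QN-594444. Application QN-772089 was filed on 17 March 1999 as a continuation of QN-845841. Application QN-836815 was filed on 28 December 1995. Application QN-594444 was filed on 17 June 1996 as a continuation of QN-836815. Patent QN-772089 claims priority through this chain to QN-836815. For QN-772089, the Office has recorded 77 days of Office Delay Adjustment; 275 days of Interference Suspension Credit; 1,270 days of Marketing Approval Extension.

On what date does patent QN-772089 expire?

Earliest priority filing: 28 December 1995.
Base term: 28 December 1995 + 22 years → 28 December 2017.
Office Delay Adjustment: +77 days → 15 March 2018.
Interference Suspension Credit: +275 days → 15 December 2018.
Marketing Approval Extension: 1270 days claimed exceeds the 620-day cap, so +620 days → 26 August 2020.

2020-08-26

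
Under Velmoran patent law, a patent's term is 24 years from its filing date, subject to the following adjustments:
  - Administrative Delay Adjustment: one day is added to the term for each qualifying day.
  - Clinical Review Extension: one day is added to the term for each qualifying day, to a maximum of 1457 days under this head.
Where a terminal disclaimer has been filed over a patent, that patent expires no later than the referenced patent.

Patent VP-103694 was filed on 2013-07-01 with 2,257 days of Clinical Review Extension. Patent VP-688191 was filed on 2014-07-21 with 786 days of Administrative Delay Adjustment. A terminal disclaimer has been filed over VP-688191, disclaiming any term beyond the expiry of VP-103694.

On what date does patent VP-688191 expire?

2040-09-14

Natural term of VP-688191:
  Base: filing + 24 years → 21 July 2038.
  Administrative Delay Adjustment: +786 days → 14 September 2040.
Expiry of referenced patent VP-103694:
  Base: filing + 24 years → 1 July 2037.
  Clinical Review Extension: 2257 days claimed exceeds the 1457-day cap, so +1457 days → 27 June 2041.
Terminal disclaimer: VP-688191 expires on the earlier of 14 September 2040 and 27 June 2041.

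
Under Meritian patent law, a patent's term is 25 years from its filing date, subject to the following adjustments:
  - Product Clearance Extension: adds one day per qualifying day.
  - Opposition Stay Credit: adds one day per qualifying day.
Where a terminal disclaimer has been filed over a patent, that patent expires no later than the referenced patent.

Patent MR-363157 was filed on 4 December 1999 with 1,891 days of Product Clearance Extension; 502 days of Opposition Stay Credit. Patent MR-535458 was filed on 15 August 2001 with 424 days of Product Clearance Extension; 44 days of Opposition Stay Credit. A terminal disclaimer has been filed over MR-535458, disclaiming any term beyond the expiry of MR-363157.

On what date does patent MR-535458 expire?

Natural term of MR-535458:
  Base: filing + 25 years → 15 August 2026.
  Product Clearance Extension: +424 days → 13 October 2027.
  Opposition Stay Credit: +44 days → 26 November 2027.
Expiry of referenced patent MR-363157:
  Base: filing + 25 years → 4 December 2024.
  Product Clearance Extension: +1891 days → 7 February 2030.
  Opposition Stay Credit: +502 days → 24 June 2031.
Terminal disclaimer: MR-535458 expires on the earlier of 26 November 2027 and 24 June 2031.

2027-11-26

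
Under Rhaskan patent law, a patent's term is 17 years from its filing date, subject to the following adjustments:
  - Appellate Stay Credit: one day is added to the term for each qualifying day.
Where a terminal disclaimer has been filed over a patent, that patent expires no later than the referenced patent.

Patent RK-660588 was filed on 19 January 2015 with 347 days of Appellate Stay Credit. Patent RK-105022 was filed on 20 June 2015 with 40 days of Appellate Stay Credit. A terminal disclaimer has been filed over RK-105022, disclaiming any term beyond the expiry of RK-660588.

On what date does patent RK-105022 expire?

2032-07-30

Natural term of RK-105022:
  Base: filing + 17 years → 20 June 2032.
  Appellate Stay Credit: +40 days → 30 July 2032.
Expiry of referenced patent RK-660588:
  Base: filing + 17 years → 19 January 2032.
  Appellate Stay Credit: +347 days → 31 December 2032.
Terminal disclaimer: RK-105022 expires on the earlier of 30 July 2032 and 31 December 2032.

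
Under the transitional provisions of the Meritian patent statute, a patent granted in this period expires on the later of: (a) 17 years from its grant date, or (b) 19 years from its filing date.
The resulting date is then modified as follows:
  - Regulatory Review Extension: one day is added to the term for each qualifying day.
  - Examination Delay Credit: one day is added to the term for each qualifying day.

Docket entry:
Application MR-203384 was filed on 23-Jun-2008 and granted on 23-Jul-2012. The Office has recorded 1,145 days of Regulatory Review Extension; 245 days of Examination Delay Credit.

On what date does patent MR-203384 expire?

(a) grant + 17 years → 23 July 2029.
(b) filing + 19 years → 23 June 2027.
Later of the two: 23 July 2029.
Regulatory Review Extension: +1145 days → 10 September 2032.
Examination Delay Credit: +245 days → 13 May 2033.

May 13, 2033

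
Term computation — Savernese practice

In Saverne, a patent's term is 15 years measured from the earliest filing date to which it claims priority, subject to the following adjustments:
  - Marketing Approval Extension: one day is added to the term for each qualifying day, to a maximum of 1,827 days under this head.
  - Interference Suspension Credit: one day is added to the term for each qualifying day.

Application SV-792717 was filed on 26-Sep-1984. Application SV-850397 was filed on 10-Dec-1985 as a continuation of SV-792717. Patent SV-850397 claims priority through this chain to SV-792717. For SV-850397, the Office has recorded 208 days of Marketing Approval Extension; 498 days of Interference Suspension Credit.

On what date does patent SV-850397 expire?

Earliest priority filing: 26 September 1984.
Base term: 26 September 1984 + 15 years → 26 September 1999.
Marketing Approval Extension: 208 days (within the 1827-day cap) → +208 days → 21 April 2000.
Interference Suspension Credit: +498 days → 1 September 2001.

2001-09-01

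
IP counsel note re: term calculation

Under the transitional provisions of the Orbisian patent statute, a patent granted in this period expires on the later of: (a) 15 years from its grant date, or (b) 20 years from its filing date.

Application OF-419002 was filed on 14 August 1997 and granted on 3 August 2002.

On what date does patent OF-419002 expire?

2017-08-14

(a) grant + 15 years → 3 August 2017.
(b) filing + 20 years → 14 August 2017.
Later of the two: 14 August 2017.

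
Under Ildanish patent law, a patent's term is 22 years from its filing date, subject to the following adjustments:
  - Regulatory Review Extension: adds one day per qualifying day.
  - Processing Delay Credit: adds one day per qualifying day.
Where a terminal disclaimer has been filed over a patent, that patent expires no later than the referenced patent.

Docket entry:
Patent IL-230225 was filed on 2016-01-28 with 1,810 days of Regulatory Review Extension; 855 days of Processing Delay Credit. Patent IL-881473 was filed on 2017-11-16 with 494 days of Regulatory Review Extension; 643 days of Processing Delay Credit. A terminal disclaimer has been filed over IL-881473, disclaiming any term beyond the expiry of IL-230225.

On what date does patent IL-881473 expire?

December 27, 2042

Natural term of IL-881473:
  Base: filing + 22 years → 16 November 2039.
  Regulatory Review Extension: +494 days → 24 March 2041.
  Processing Delay Credit: +643 days → 27 December 2042.
Expiry of referenced patent IL-230225:
  Base: filing + 22 years → 28 January 2038.
  Regulatory Review Extension: +1810 days → 12 January 2043.
  Processing Delay Credit: +855 days → 16 May 2045.
Terminal disclaimer: IL-881473 expires on the earlier of 27 December 2042 and 16 May 2045.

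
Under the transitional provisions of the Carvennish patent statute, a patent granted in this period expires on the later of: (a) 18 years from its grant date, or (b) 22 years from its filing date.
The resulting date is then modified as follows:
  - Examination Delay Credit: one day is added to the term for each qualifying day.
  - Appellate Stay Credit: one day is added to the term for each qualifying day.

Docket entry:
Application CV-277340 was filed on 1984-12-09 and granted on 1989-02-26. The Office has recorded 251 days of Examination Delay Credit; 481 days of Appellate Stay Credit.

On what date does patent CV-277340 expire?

February 27, 2009

(a) grant + 18 years → 26 February 2007.
(b) filing + 22 years → 9 December 2006.
Later of the two: 26 February 2007.
Examination Delay Credit: +251 days → 4 November 2007.
Appellate Stay Credit: +481 days → 27 February 2009.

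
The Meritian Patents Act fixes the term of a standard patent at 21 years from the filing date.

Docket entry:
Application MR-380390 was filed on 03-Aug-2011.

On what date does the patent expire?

August 3, 2032

Filing date + 21 years → 3 August 2032.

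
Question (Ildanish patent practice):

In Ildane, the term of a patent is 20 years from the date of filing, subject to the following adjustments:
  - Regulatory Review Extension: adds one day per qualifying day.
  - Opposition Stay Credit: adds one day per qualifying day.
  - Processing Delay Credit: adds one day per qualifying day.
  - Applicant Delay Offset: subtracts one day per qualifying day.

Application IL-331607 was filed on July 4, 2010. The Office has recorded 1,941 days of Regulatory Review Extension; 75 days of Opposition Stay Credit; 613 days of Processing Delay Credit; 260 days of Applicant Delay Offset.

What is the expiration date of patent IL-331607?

Base term: filing date + 20 years → 4 July 2030.
Regulatory Review Extension: +1941 days → 27 October 2035.
Opposition Stay Credit: +75 days → 10 January 2036.
Processing Delay Credit: +613 days → 14 September 2037.
Applicant Delay Offset: −260 days → 28 December 2036.

December 28, 2036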